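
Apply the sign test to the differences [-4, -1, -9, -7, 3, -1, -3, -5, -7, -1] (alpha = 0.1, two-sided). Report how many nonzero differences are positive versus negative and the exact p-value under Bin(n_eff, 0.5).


Step 1: Discard zero differences. Original n = 10; n_eff = number of nonzero differences = 10.
Nonzero differences (with sign): -4, -1, -9, -7, +3, -1, -3, -5, -7, -1
Step 2: Count signs: positive = 1, negative = 9.
Step 3: Under H0: P(positive) = 0.5, so the number of positives S ~ Bin(10, 0.5).
Step 4: Two-sided exact p-value = sum of Bin(10,0.5) probabilities at or below the observed probability = 0.021484.
Step 5: alpha = 0.1. reject H0.

n_eff = 10, pos = 1, neg = 9, p = 0.021484, reject H0.


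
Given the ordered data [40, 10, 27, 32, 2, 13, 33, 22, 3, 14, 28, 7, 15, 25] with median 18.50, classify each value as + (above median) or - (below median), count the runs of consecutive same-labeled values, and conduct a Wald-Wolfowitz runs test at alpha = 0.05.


Step 1: Compute median = 18.50; label A = above, B = below.
Labels in order: ABAABBAABBABBA  (n_A = 7, n_B = 7)
Step 2: Count runs R = 9.
Step 3: Under H0 (random ordering), E[R] = 2*n_A*n_B/(n_A+n_B) + 1 = 2*7*7/14 + 1 = 8.0000.
        Var[R] = 2*n_A*n_B*(2*n_A*n_B - n_A - n_B) / ((n_A+n_B)^2 * (n_A+n_B-1)) = 8232/2548 = 3.2308.
        SD[R] = 1.7974.
Step 4: Continuity-corrected z = (R - 0.5 - E[R]) / SD[R] = (9 - 0.5 - 8.0000) / 1.7974 = 0.2782.
Step 5: Two-sided p-value via normal approximation = 2*(1 - Phi(|z|)) = 0.780879.
Step 6: alpha = 0.05. fail to reject H0.

R = 9, z = 0.2782, p = 0.780879, fail to reject H0.


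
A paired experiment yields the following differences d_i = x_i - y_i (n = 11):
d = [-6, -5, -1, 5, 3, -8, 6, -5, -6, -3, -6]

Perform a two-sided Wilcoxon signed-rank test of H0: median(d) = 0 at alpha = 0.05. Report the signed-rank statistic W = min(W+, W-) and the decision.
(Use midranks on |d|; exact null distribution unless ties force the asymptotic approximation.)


Step 1: Drop any zero differences (none here) and take |d_i|.
|d| = [6, 5, 1, 5, 3, 8, 6, 5, 6, 3, 6]
Step 2: Midrank |d_i| (ties get averaged ranks).
ranks: |6|->8.5, |5|->5, |1|->1, |5|->5, |3|->2.5, |8|->11, |6|->8.5, |5|->5, |6|->8.5, |3|->2.5, |6|->8.5
Step 3: Attach original signs; sum ranks with positive sign and with negative sign.
W+ = 5 + 2.5 + 8.5 = 16
W- = 8.5 + 5 + 1 + 11 + 5 + 8.5 + 2.5 + 8.5 = 50
(Check: W+ + W- = 66 should equal n(n+1)/2 = 66.)
Step 4: Test statistic W = min(W+, W-) = 16.
Step 5: Ties in |d|, so use the tie-corrected normal approximation.
        E[W] = n(n+1)/4 = 11*12/4 = 33.
        Tie groups: |d|=3 (t=2), |d|=5 (t=3), |d|=6 (t=4); sum(t^3 - t) = 90.
        Var[W] = n(n+1)(2n+1)/24 - sum(t^3-t)/48 = 3036/24 - 90/48 = 124.625.
        z = (W - E[W]) / sqrt(Var[W]) = (16 - 33) / 11.1636 = -1.5228.
        Two-sided p = 2*Phi(z) = 0.127806.
Step 6: alpha = 0.05. fail to reject H0.

W+ = 16, W- = 50, W = min = 16, p = 0.127806, fail to reject H0.


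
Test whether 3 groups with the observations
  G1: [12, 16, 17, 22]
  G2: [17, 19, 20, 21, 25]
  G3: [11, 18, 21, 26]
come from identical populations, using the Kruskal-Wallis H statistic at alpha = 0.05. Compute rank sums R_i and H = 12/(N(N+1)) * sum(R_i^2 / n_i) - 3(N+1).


Step 1: Combine all N = 13 observations and assign midranks.
sorted (value, group, rank): (11,G3,1), (12,G1,2), (16,G1,3), (17,G1,4.5), (17,G2,4.5), (18,G3,6), (19,G2,7), (20,G2,8), (21,G2,9.5), (21,G3,9.5), (22,G1,11), (25,G2,12), (26,G3,13)
Step 2: Sum ranks within each group.
R_1 = 20.5 (n_1 = 4)
R_2 = 41 (n_2 = 5)
R_3 = 29.5 (n_3 = 4)
Step 3: H = 12/(N(N+1)) * sum(R_i^2/n_i) - 3(N+1)
     = 12/(13*14) * (20.5^2/4 + 41^2/5 + 29.5^2/4) - 3*14
     = 0.065934 * 658.825 - 42
     = 1.439011.
Step 4: Ties present; correction factor C = 1 - 12/(13^3 - 13) = 0.994505. Corrected H = 1.439011 / 0.994505 = 1.446961.
Step 5: Under H0, H ~ chi^2(2); p-value = 0.485061.
Step 6: alpha = 0.05. fail to reject H0.

H = 1.4470, df = 2, p = 0.485061, fail to reject H0.


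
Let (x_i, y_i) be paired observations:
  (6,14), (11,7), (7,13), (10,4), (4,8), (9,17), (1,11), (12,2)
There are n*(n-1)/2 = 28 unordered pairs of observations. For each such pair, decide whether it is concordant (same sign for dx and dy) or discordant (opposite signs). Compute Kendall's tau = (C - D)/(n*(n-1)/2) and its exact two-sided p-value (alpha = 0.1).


Step 1: Enumerate the 28 unordered pairs (i,j) with i<j and classify each by sign(x_j-x_i) * sign(y_j-y_i).
  (1,2):dx=+5,dy=-7->D; (1,3):dx=+1,dy=-1->D; (1,4):dx=+4,dy=-10->D; (1,5):dx=-2,dy=-6->C
  (1,6):dx=+3,dy=+3->C; (1,7):dx=-5,dy=-3->C; (1,8):dx=+6,dy=-12->D; (2,3):dx=-4,dy=+6->D
  (2,4):dx=-1,dy=-3->C; (2,5):dx=-7,dy=+1->D; (2,6):dx=-2,dy=+10->D; (2,7):dx=-10,dy=+4->D
  (2,8):dx=+1,dy=-5->D; (3,4):dx=+3,dy=-9->D; (3,5):dx=-3,dy=-5->C; (3,6):dx=+2,dy=+4->C
  (3,7):dx=-6,dy=-2->C; (3,8):dx=+5,dy=-11->D; (4,5):dx=-6,dy=+4->D; (4,6):dx=-1,dy=+13->D
  (4,7):dx=-9,dy=+7->D; (4,8):dx=+2,dy=-2->D; (5,6):dx=+5,dy=+9->C; (5,7):dx=-3,dy=+3->D
  (5,8):dx=+8,dy=-6->D; (6,7):dx=-8,dy=-6->C; (6,8):dx=+3,dy=-15->D; (7,8):dx=+11,dy=-9->D
Step 2: C = 9, D = 19, total pairs = 28.
Step 3: tau = (C - D)/(n(n-1)/2) = (9 - 19)/28 = -0.357143.
Step 4: Exact two-sided p-value (enumerate n! = 40320 permutations of y under H0): p = 0.275099.
Step 5: alpha = 0.1. fail to reject H0.

tau_b = -0.3571 (C=9, D=19), p = 0.275099, fail to reject H0.


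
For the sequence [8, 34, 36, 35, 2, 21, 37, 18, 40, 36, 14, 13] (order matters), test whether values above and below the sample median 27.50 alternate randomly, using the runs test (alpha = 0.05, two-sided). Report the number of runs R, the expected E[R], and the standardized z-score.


Step 1: Compute median = 27.50; label A = above, B = below.
Labels in order: BAAABBABAABB  (n_A = 6, n_B = 6)
Step 2: Count runs R = 7.
Step 3: Under H0 (random ordering), E[R] = 2*n_A*n_B/(n_A+n_B) + 1 = 2*6*6/12 + 1 = 7.0000.
        Var[R] = 2*n_A*n_B*(2*n_A*n_B - n_A - n_B) / ((n_A+n_B)^2 * (n_A+n_B-1)) = 4320/1584 = 2.7273.
        SD[R] = 1.6514.
Step 4: R = E[R], so z = 0 with no continuity correction.
Step 5: Two-sided p-value via normal approximation = 2*(1 - Phi(|z|)) = 1.000000.
Step 6: alpha = 0.05. fail to reject H0.

R = 7, z = 0.0000, p = 1.000000, fail to reject H0.


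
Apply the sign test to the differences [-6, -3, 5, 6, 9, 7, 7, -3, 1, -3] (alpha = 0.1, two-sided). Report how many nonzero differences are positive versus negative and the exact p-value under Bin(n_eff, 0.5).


Step 1: Discard zero differences. Original n = 10; n_eff = number of nonzero differences = 10.
Nonzero differences (with sign): -6, -3, +5, +6, +9, +7, +7, -3, +1, -3
Step 2: Count signs: positive = 6, negative = 4.
Step 3: Under H0: P(positive) = 0.5, so the number of positives S ~ Bin(10, 0.5).
Step 4: Two-sided exact p-value = sum of Bin(10,0.5) probabilities at or below the observed probability = 0.753906.
Step 5: alpha = 0.1. fail to reject H0.

n_eff = 10, pos = 6, neg = 4, p = 0.753906, fail to reject H0.


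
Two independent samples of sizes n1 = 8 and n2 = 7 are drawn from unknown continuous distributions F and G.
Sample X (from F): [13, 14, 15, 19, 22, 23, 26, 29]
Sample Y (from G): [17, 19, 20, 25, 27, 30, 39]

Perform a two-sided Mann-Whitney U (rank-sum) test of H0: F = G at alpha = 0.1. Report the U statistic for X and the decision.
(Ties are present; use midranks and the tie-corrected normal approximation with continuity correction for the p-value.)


Step 1: Combine and sort all 15 observations; assign midranks.
sorted (value, group): (13,X), (14,X), (15,X), (17,Y), (19,X), (19,Y), (20,Y), (22,X), (23,X), (25,Y), (26,X), (27,Y), (29,X), (30,Y), (39,Y)
ranks: 13->1, 14->2, 15->3, 17->4, 19->5.5, 19->5.5, 20->7, 22->8, 23->9, 25->10, 26->11, 27->12, 29->13, 30->14, 39->15
Step 2: Rank sum for X: R1 = 1 + 2 + 3 + 5.5 + 8 + 9 + 11 + 13 = 52.5.
Step 3: U_X = R1 - n1(n1+1)/2 = 52.5 - 8*9/2 = 52.5 - 36 = 16.5.
       U_Y = n1*n2 - U_X = 56 - 16.5 = 39.5.
Step 4: Ties are present, so use the tie-corrected normal approximation (with continuity correction) for the p-value.
Step 5: p-value = 0.202614; compare to alpha = 0.1. fail to reject H0.

U_X = 16.5, p = 0.202614, fail to reject H0 at alpha = 0.1.


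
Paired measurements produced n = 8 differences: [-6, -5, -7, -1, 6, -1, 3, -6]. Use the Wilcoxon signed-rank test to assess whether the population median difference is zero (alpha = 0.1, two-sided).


Step 1: Drop any zero differences (none here) and take |d_i|.
|d| = [6, 5, 7, 1, 6, 1, 3, 6]
Step 2: Midrank |d_i| (ties get averaged ranks).
ranks: |6|->6, |5|->4, |7|->8, |1|->1.5, |6|->6, |1|->1.5, |3|->3, |6|->6
Step 3: Attach original signs; sum ranks with positive sign and with negative sign.
W+ = 6 + 3 = 9
W- = 6 + 4 + 8 + 1.5 + 1.5 + 6 = 27
(Check: W+ + W- = 36 should equal n(n+1)/2 = 36.)
Step 4: Test statistic W = min(W+, W-) = 9.
Step 5: Ties in |d|, so use the tie-corrected normal approximation.
        E[W] = n(n+1)/4 = 8*9/4 = 18.
        Tie groups: |d|=1 (t=2), |d|=6 (t=3); sum(t^3 - t) = 30.
        Var[W] = n(n+1)(2n+1)/24 - sum(t^3-t)/48 = 1224/24 - 30/48 = 50.375.
        z = (W - E[W]) / sqrt(Var[W]) = (9 - 18) / 7.0975 = -1.2680.
        Two-sided p = 2*Phi(z) = 0.204782.
Step 6: alpha = 0.1. fail to reject H0.

W+ = 9, W- = 27, W = min = 9, p = 0.204782, fail to reject H0.


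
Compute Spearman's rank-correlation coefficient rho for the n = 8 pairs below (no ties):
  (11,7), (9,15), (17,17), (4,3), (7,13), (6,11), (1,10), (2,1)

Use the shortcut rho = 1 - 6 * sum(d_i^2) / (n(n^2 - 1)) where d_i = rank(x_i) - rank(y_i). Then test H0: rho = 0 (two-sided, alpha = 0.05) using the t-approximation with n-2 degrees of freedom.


Step 1: Rank x and y separately (midranks; no ties here).
rank(x): 11->7, 9->6, 17->8, 4->3, 7->5, 6->4, 1->1, 2->2
rank(y): 7->3, 15->7, 17->8, 3->2, 13->6, 11->5, 10->4, 1->1
Step 2: d_i = R_x(i) - R_y(i); compute d_i^2.
  (7-3)^2=16, (6-7)^2=1, (8-8)^2=0, (3-2)^2=1, (5-6)^2=1, (4-5)^2=1, (1-4)^2=9, (2-1)^2=1
sum(d^2) = 30.
Step 3: rho = 1 - 6*30 / (8*(8^2 - 1)) = 1 - 180/504 = 0.642857.
Step 4: Under H0, t = rho * sqrt((n-2)/(1-rho^2)) = 2.0557 ~ t(6).
Step 5: Two-sided p-value from the t-distribution with 6 df = 0.085559.
Step 6: alpha = 0.05. fail to reject H0.

rho = 0.6429, p = 0.085559, fail to reject H0 at alpha = 0.05.


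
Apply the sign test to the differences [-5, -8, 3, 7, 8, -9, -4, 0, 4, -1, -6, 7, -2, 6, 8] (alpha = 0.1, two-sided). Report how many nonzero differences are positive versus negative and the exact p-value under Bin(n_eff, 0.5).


Step 1: Discard zero differences. Original n = 15; n_eff = number of nonzero differences = 14.
Nonzero differences (with sign): -5, -8, +3, +7, +8, -9, -4, +4, -1, -6, +7, -2, +6, +8
Step 2: Count signs: positive = 7, negative = 7.
Step 3: Under H0: P(positive) = 0.5, so the number of positives S ~ Bin(14, 0.5).
Step 4: Two-sided exact p-value = sum of Bin(14,0.5) probabilities at or below the observed probability = 1.000000.
Step 5: alpha = 0.1. fail to reject H0.

n_eff = 14, pos = 7, neg = 7, p = 1.000000, fail to reject H0.


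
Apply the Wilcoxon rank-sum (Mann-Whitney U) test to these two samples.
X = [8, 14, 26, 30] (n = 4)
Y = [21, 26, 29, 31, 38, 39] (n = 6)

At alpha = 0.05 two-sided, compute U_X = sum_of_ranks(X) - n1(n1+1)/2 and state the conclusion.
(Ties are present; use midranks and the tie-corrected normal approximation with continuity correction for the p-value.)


Step 1: Combine and sort all 10 observations; assign midranks.
sorted (value, group): (8,X), (14,X), (21,Y), (26,X), (26,Y), (29,Y), (30,X), (31,Y), (38,Y), (39,Y)
ranks: 8->1, 14->2, 21->3, 26->4.5, 26->4.5, 29->6, 30->7, 31->8, 38->9, 39->10
Step 2: Rank sum for X: R1 = 1 + 2 + 4.5 + 7 = 14.5.
Step 3: U_X = R1 - n1(n1+1)/2 = 14.5 - 4*5/2 = 14.5 - 10 = 4.5.
       U_Y = n1*n2 - U_X = 24 - 4.5 = 19.5.
Step 4: Ties are present, so use the tie-corrected normal approximation (with continuity correction) for the p-value.
Step 5: p-value = 0.134407; compare to alpha = 0.05. fail to reject H0.

U_X = 4.5, p = 0.134407, fail to reject H0 at alpha = 0.05.


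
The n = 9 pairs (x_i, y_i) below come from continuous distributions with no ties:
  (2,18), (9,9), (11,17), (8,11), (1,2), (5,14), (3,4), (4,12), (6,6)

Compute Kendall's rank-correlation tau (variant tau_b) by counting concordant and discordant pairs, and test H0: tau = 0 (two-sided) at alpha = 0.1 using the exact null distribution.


Step 1: Enumerate the 36 unordered pairs (i,j) with i<j and classify each by sign(x_j-x_i) * sign(y_j-y_i).
  (1,2):dx=+7,dy=-9->D; (1,3):dx=+9,dy=-1->D; (1,4):dx=+6,dy=-7->D; (1,5):dx=-1,dy=-16->C
  (1,6):dx=+3,dy=-4->D; (1,7):dx=+1,dy=-14->D; (1,8):dx=+2,dy=-6->D; (1,9):dx=+4,dy=-12->D
  (2,3):dx=+2,dy=+8->C; (2,4):dx=-1,dy=+2->D; (2,5):dx=-8,dy=-7->C; (2,6):dx=-4,dy=+5->D
  (2,7):dx=-6,dy=-5->C; (2,8):dx=-5,dy=+3->D; (2,9):dx=-3,dy=-3->C; (3,4):dx=-3,dy=-6->C
  (3,5):dx=-10,dy=-15->C; (3,6):dx=-6,dy=-3->C; (3,7):dx=-8,dy=-13->C; (3,8):dx=-7,dy=-5->C
  (3,9):dx=-5,dy=-11->C; (4,5):dx=-7,dy=-9->C; (4,6):dx=-3,dy=+3->D; (4,7):dx=-5,dy=-7->C
  (4,8):dx=-4,dy=+1->D; (4,9):dx=-2,dy=-5->C; (5,6):dx=+4,dy=+12->C; (5,7):dx=+2,dy=+2->C
  (5,8):dx=+3,dy=+10->C; (5,9):dx=+5,dy=+4->C; (6,7):dx=-2,dy=-10->C; (6,8):dx=-1,dy=-2->C
  (6,9):dx=+1,dy=-8->D; (7,8):dx=+1,dy=+8->C; (7,9):dx=+3,dy=+2->C; (8,9):dx=+2,dy=-6->D
Step 2: C = 22, D = 14, total pairs = 36.
Step 3: tau = (C - D)/(n(n-1)/2) = (22 - 14)/36 = 0.222222.
Step 4: Exact two-sided p-value (enumerate n! = 362880 permutations of y under H0): p = 0.476709.
Step 5: alpha = 0.1. fail to reject H0.

tau_b = 0.2222 (C=22, D=14), p = 0.476709, fail to reject H0.


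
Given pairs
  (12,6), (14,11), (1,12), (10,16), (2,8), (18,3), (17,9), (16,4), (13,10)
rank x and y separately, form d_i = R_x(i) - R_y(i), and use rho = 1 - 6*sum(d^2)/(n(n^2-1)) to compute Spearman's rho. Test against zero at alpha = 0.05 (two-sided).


Step 1: Rank x and y separately (midranks; no ties here).
rank(x): 12->4, 14->6, 1->1, 10->3, 2->2, 18->9, 17->8, 16->7, 13->5
rank(y): 6->3, 11->7, 12->8, 16->9, 8->4, 3->1, 9->5, 4->2, 10->6
Step 2: d_i = R_x(i) - R_y(i); compute d_i^2.
  (4-3)^2=1, (6-7)^2=1, (1-8)^2=49, (3-9)^2=36, (2-4)^2=4, (9-1)^2=64, (8-5)^2=9, (7-2)^2=25, (5-6)^2=1
sum(d^2) = 190.
Step 3: rho = 1 - 6*190 / (9*(9^2 - 1)) = 1 - 1140/720 = -0.583333.
Step 4: Under H0, t = rho * sqrt((n-2)/(1-rho^2)) = -1.9001 ~ t(7).
Step 5: Two-sided p-value from the t-distribution with 7 df = 0.099186.
Step 6: alpha = 0.05. fail to reject H0.

rho = -0.5833, p = 0.099186, fail to reject H0 at alpha = 0.05.


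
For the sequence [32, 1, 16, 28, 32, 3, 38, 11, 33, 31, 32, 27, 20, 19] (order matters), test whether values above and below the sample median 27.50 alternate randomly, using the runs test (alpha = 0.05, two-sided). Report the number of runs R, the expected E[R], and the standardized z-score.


Step 1: Compute median = 27.50; label A = above, B = below.
Labels in order: ABBAABABAAABBB  (n_A = 7, n_B = 7)
Step 2: Count runs R = 8.
Step 3: Under H0 (random ordering), E[R] = 2*n_A*n_B/(n_A+n_B) + 1 = 2*7*7/14 + 1 = 8.0000.
        Var[R] = 2*n_A*n_B*(2*n_A*n_B - n_A - n_B) / ((n_A+n_B)^2 * (n_A+n_B-1)) = 8232/2548 = 3.2308.
        SD[R] = 1.7974.
Step 4: R = E[R], so z = 0 with no continuity correction.
Step 5: Two-sided p-value via normal approximation = 2*(1 - Phi(|z|)) = 1.000000.
Step 6: alpha = 0.05. fail to reject H0.

R = 8, z = 0.0000, p = 1.000000, fail to reject H0.


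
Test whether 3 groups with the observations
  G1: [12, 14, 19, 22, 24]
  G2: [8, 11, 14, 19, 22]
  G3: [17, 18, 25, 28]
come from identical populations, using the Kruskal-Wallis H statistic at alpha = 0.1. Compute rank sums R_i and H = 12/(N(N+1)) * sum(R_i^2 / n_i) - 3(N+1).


Step 1: Combine all N = 14 observations and assign midranks.
sorted (value, group, rank): (8,G2,1), (11,G2,2), (12,G1,3), (14,G1,4.5), (14,G2,4.5), (17,G3,6), (18,G3,7), (19,G1,8.5), (19,G2,8.5), (22,G1,10.5), (22,G2,10.5), (24,G1,12), (25,G3,13), (28,G3,14)
Step 2: Sum ranks within each group.
R_1 = 38.5 (n_1 = 5)
R_2 = 26.5 (n_2 = 5)
R_3 = 40 (n_3 = 4)
Step 3: H = 12/(N(N+1)) * sum(R_i^2/n_i) - 3(N+1)
     = 12/(14*15) * (38.5^2/5 + 26.5^2/5 + 40^2/4) - 3*15
     = 0.057143 * 836.9 - 45
     = 2.822857.
Step 4: Ties present; correction factor C = 1 - 18/(14^3 - 14) = 0.993407. Corrected H = 2.822857 / 0.993407 = 2.841593.
Step 5: Under H0, H ~ chi^2(2); p-value = 0.241522.
Step 6: alpha = 0.1. fail to reject H0.

H = 2.8416, df = 2, p = 0.241522, fail to reject H0.


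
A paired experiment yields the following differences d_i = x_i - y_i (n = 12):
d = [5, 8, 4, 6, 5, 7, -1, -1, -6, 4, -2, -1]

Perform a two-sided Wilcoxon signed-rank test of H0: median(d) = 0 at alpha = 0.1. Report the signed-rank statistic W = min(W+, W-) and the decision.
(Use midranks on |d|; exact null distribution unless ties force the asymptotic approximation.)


Step 1: Drop any zero differences (none here) and take |d_i|.
|d| = [5, 8, 4, 6, 5, 7, 1, 1, 6, 4, 2, 1]
Step 2: Midrank |d_i| (ties get averaged ranks).
ranks: |5|->7.5, |8|->12, |4|->5.5, |6|->9.5, |5|->7.5, |7|->11, |1|->2, |1|->2, |6|->9.5, |4|->5.5, |2|->4, |1|->2
Step 3: Attach original signs; sum ranks with positive sign and with negative sign.
W+ = 7.5 + 12 + 5.5 + 9.5 + 7.5 + 11 + 5.5 = 58.5
W- = 2 + 2 + 9.5 + 4 + 2 = 19.5
(Check: W+ + W- = 78 should equal n(n+1)/2 = 78.)
Step 4: Test statistic W = min(W+, W-) = 19.5.
Step 5: Ties in |d|, so use the tie-corrected normal approximation.
        E[W] = n(n+1)/4 = 12*13/4 = 39.
        Tie groups: |d|=1 (t=3), |d|=4 (t=2), |d|=5 (t=2), |d|=6 (t=2); sum(t^3 - t) = 42.
        Var[W] = n(n+1)(2n+1)/24 - sum(t^3-t)/48 = 3900/24 - 42/48 = 161.625.
        z = (W - E[W]) / sqrt(Var[W]) = (19.5 - 39) / 12.7132 = -1.5338.
        Two-sided p = 2*Phi(z) = 0.125069.
Step 6: alpha = 0.1. fail to reject H0.

W+ = 58.5, W- = 19.5, W = min = 19.5, p = 0.125069, fail to reject H0.


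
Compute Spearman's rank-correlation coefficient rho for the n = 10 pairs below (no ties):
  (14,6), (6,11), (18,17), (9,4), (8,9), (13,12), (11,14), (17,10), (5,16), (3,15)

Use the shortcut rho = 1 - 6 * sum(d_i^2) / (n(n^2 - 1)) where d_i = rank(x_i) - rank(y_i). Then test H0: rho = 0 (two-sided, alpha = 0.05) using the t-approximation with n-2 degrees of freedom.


Step 1: Rank x and y separately (midranks; no ties here).
rank(x): 14->8, 6->3, 18->10, 9->5, 8->4, 13->7, 11->6, 17->9, 5->2, 3->1
rank(y): 6->2, 11->5, 17->10, 4->1, 9->3, 12->6, 14->7, 10->4, 16->9, 15->8
Step 2: d_i = R_x(i) - R_y(i); compute d_i^2.
  (8-2)^2=36, (3-5)^2=4, (10-10)^2=0, (5-1)^2=16, (4-3)^2=1, (7-6)^2=1, (6-7)^2=1, (9-4)^2=25, (2-9)^2=49, (1-8)^2=49
sum(d^2) = 182.
Step 3: rho = 1 - 6*182 / (10*(10^2 - 1)) = 1 - 1092/990 = -0.103030.
Step 4: Under H0, t = rho * sqrt((n-2)/(1-rho^2)) = -0.2930 ~ t(8).
Step 5: Two-sided p-value from the t-distribution with 8 df = 0.776998.
Step 6: alpha = 0.05. fail to reject H0.

rho = -0.1030, p = 0.776998, fail to reject H0 at alpha = 0.05.


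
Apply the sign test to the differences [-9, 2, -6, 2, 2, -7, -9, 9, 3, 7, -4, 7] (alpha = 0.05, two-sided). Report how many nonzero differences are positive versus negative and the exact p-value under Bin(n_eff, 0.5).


Step 1: Discard zero differences. Original n = 12; n_eff = number of nonzero differences = 12.
Nonzero differences (with sign): -9, +2, -6, +2, +2, -7, -9, +9, +3, +7, -4, +7
Step 2: Count signs: positive = 7, negative = 5.
Step 3: Under H0: P(positive) = 0.5, so the number of positives S ~ Bin(12, 0.5).
Step 4: Two-sided exact p-value = sum of Bin(12,0.5) probabilities at or below the observed probability = 0.774414.
Step 5: alpha = 0.05. fail to reject H0.

n_eff = 12, pos = 7, neg = 5, p = 0.774414, fail to reject H0.


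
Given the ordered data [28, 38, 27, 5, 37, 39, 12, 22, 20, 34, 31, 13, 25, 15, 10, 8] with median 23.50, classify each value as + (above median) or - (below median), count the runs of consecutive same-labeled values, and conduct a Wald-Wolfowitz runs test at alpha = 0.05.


Step 1: Compute median = 23.50; label A = above, B = below.
Labels in order: AAABAABBBAABABBB  (n_A = 8, n_B = 8)
Step 2: Count runs R = 8.
Step 3: Under H0 (random ordering), E[R] = 2*n_A*n_B/(n_A+n_B) + 1 = 2*8*8/16 + 1 = 9.0000.
        Var[R] = 2*n_A*n_B*(2*n_A*n_B - n_A - n_B) / ((n_A+n_B)^2 * (n_A+n_B-1)) = 14336/3840 = 3.7333.
        SD[R] = 1.9322.
Step 4: Continuity-corrected z = (R + 0.5 - E[R]) / SD[R] = (8 + 0.5 - 9.0000) / 1.9322 = -0.2588.
Step 5: Two-sided p-value via normal approximation = 2*(1 - Phi(|z|)) = 0.795809.
Step 6: alpha = 0.05. fail to reject H0.

R = 8, z = -0.2588, p = 0.795809, fail to reject H0.


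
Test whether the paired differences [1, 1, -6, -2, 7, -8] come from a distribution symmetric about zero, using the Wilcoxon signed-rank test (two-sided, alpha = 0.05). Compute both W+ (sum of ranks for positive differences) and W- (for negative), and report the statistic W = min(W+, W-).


Step 1: Drop any zero differences (none here) and take |d_i|.
|d| = [1, 1, 6, 2, 7, 8]
Step 2: Midrank |d_i| (ties get averaged ranks).
ranks: |1|->1.5, |1|->1.5, |6|->4, |2|->3, |7|->5, |8|->6
Step 3: Attach original signs; sum ranks with positive sign and with negative sign.
W+ = 1.5 + 1.5 + 5 = 8
W- = 4 + 3 + 6 = 13
(Check: W+ + W- = 21 should equal n(n+1)/2 = 21.)
Step 4: Test statistic W = min(W+, W-) = 8.
Step 5: Ties in |d|, so use the tie-corrected normal approximation.
        E[W] = n(n+1)/4 = 6*7/4 = 10.5.
        Tie groups: |d|=1 (t=2); sum(t^3 - t) = 6.
        Var[W] = n(n+1)(2n+1)/24 - sum(t^3-t)/48 = 546/24 - 6/48 = 22.625.
        z = (W - E[W]) / sqrt(Var[W]) = (8 - 10.5) / 4.7566 = -0.5256.
        Two-sided p = 2*Phi(z) = 0.599174.
Step 6: alpha = 0.05. fail to reject H0.

W+ = 8, W- = 13, W = min = 8, p = 0.599174, fail to reject H0.


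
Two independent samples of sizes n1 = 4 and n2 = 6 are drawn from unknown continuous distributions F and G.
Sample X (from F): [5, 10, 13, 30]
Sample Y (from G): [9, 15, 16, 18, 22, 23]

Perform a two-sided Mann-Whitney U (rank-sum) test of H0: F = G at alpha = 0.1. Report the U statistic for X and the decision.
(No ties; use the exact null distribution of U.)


Step 1: Combine and sort all 10 observations; assign midranks.
sorted (value, group): (5,X), (9,Y), (10,X), (13,X), (15,Y), (16,Y), (18,Y), (22,Y), (23,Y), (30,X)
ranks: 5->1, 9->2, 10->3, 13->4, 15->5, 16->6, 18->7, 22->8, 23->9, 30->10
Step 2: Rank sum for X: R1 = 1 + 3 + 4 + 10 = 18.
Step 3: U_X = R1 - n1(n1+1)/2 = 18 - 4*5/2 = 18 - 10 = 8.
       U_Y = n1*n2 - U_X = 24 - 8 = 16.
Step 4: No ties, so the exact null distribution of U (based on enumerating the C(10,4) = 210 equally likely rank assignments) gives the two-sided p-value.
Step 5: p-value = 0.476190; compare to alpha = 0.1. fail to reject H0.

U_X = 8, p = 0.476190, fail to reject H0 at alpha = 0.1.


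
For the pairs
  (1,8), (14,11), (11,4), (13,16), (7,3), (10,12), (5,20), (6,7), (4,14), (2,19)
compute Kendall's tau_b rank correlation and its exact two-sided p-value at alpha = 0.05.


Step 1: Enumerate the 45 unordered pairs (i,j) with i<j and classify each by sign(x_j-x_i) * sign(y_j-y_i).
  (1,2):dx=+13,dy=+3->C; (1,3):dx=+10,dy=-4->D; (1,4):dx=+12,dy=+8->C; (1,5):dx=+6,dy=-5->D
  (1,6):dx=+9,dy=+4->C; (1,7):dx=+4,dy=+12->C; (1,8):dx=+5,dy=-1->D; (1,9):dx=+3,dy=+6->C
  (1,10):dx=+1,dy=+11->C; (2,3):dx=-3,dy=-7->C; (2,4):dx=-1,dy=+5->D; (2,5):dx=-7,dy=-8->C
  (2,6):dx=-4,dy=+1->D; (2,7):dx=-9,dy=+9->D; (2,8):dx=-8,dy=-4->C; (2,9):dx=-10,dy=+3->D
  (2,10):dx=-12,dy=+8->D; (3,4):dx=+2,dy=+12->C; (3,5):dx=-4,dy=-1->C; (3,6):dx=-1,dy=+8->D
  (3,7):dx=-6,dy=+16->D; (3,8):dx=-5,dy=+3->D; (3,9):dx=-7,dy=+10->D; (3,10):dx=-9,dy=+15->D
  (4,5):dx=-6,dy=-13->C; (4,6):dx=-3,dy=-4->C; (4,7):dx=-8,dy=+4->D; (4,8):dx=-7,dy=-9->C
  (4,9):dx=-9,dy=-2->C; (4,10):dx=-11,dy=+3->D; (5,6):dx=+3,dy=+9->C; (5,7):dx=-2,dy=+17->D
  (5,8):dx=-1,dy=+4->D; (5,9):dx=-3,dy=+11->D; (5,10):dx=-5,dy=+16->D; (6,7):dx=-5,dy=+8->D
  (6,8):dx=-4,dy=-5->C; (6,9):dx=-6,dy=+2->D; (6,10):dx=-8,dy=+7->D; (7,8):dx=+1,dy=-13->D
  (7,9):dx=-1,dy=-6->C; (7,10):dx=-3,dy=-1->C; (8,9):dx=-2,dy=+7->D; (8,10):dx=-4,dy=+12->D
  (9,10):dx=-2,dy=+5->D
Step 2: C = 19, D = 26, total pairs = 45.
Step 3: tau = (C - D)/(n(n-1)/2) = (19 - 26)/45 = -0.155556.
Step 4: Exact two-sided p-value (enumerate n! = 3628800 permutations of y under H0): p = 0.600654.
Step 5: alpha = 0.05. fail to reject H0.

tau_b = -0.1556 (C=19, D=26), p = 0.600654, fail to reject H0.


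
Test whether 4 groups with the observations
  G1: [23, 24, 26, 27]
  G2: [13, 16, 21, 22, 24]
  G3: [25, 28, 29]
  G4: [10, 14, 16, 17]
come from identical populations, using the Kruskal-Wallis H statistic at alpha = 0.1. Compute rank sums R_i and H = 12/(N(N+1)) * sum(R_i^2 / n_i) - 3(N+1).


Step 1: Combine all N = 16 observations and assign midranks.
sorted (value, group, rank): (10,G4,1), (13,G2,2), (14,G4,3), (16,G2,4.5), (16,G4,4.5), (17,G4,6), (21,G2,7), (22,G2,8), (23,G1,9), (24,G1,10.5), (24,G2,10.5), (25,G3,12), (26,G1,13), (27,G1,14), (28,G3,15), (29,G3,16)
Step 2: Sum ranks within each group.
R_1 = 46.5 (n_1 = 4)
R_2 = 32 (n_2 = 5)
R_3 = 43 (n_3 = 3)
R_4 = 14.5 (n_4 = 4)
Step 3: H = 12/(N(N+1)) * sum(R_i^2/n_i) - 3(N+1)
     = 12/(16*17) * (46.5^2/4 + 32^2/5 + 43^2/3 + 14.5^2/4) - 3*17
     = 0.044118 * 1414.26 - 51
     = 11.393750.
Step 4: Ties present; correction factor C = 1 - 12/(16^3 - 16) = 0.997059. Corrected H = 11.393750 / 0.997059 = 11.427360.
Step 5: Under H0, H ~ chi^2(3); p-value = 0.009626.
Step 6: alpha = 0.1. reject H0.

H = 11.4274, df = 3, p = 0.009626, reject H0.


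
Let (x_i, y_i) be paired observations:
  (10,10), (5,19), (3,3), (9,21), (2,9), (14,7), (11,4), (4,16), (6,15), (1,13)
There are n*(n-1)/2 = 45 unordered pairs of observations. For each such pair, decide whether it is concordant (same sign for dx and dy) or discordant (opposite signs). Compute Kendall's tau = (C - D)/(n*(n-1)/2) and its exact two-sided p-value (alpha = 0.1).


Step 1: Enumerate the 45 unordered pairs (i,j) with i<j and classify each by sign(x_j-x_i) * sign(y_j-y_i).
  (1,2):dx=-5,dy=+9->D; (1,3):dx=-7,dy=-7->C; (1,4):dx=-1,dy=+11->D; (1,5):dx=-8,dy=-1->C
  (1,6):dx=+4,dy=-3->D; (1,7):dx=+1,dy=-6->D; (1,8):dx=-6,dy=+6->D; (1,9):dx=-4,dy=+5->D
  (1,10):dx=-9,dy=+3->D; (2,3):dx=-2,dy=-16->C; (2,4):dx=+4,dy=+2->C; (2,5):dx=-3,dy=-10->C
  (2,6):dx=+9,dy=-12->D; (2,7):dx=+6,dy=-15->D; (2,8):dx=-1,dy=-3->C; (2,9):dx=+1,dy=-4->D
  (2,10):dx=-4,dy=-6->C; (3,4):dx=+6,dy=+18->C; (3,5):dx=-1,dy=+6->D; (3,6):dx=+11,dy=+4->C
  (3,7):dx=+8,dy=+1->C; (3,8):dx=+1,dy=+13->C; (3,9):dx=+3,dy=+12->C; (3,10):dx=-2,dy=+10->D
  (4,5):dx=-7,dy=-12->C; (4,6):dx=+5,dy=-14->D; (4,7):dx=+2,dy=-17->D; (4,8):dx=-5,dy=-5->C
  (4,9):dx=-3,dy=-6->C; (4,10):dx=-8,dy=-8->C; (5,6):dx=+12,dy=-2->D; (5,7):dx=+9,dy=-5->D
  (5,8):dx=+2,dy=+7->C; (5,9):dx=+4,dy=+6->C; (5,10):dx=-1,dy=+4->D; (6,7):dx=-3,dy=-3->C
  (6,8):dx=-10,dy=+9->D; (6,9):dx=-8,dy=+8->D; (6,10):dx=-13,dy=+6->D; (7,8):dx=-7,dy=+12->D
  (7,9):dx=-5,dy=+11->D; (7,10):dx=-10,dy=+9->D; (8,9):dx=+2,dy=-1->D; (8,10):dx=-3,dy=-3->C
  (9,10):dx=-5,dy=-2->C
Step 2: C = 21, D = 24, total pairs = 45.
Step 3: tau = (C - D)/(n(n-1)/2) = (21 - 24)/45 = -0.066667.
Step 4: Exact two-sided p-value (enumerate n! = 3628800 permutations of y under H0): p = 0.861801.
Step 5: alpha = 0.1. fail to reject H0.

tau_b = -0.0667 (C=21, D=24), p = 0.861801, fail to reject H0.


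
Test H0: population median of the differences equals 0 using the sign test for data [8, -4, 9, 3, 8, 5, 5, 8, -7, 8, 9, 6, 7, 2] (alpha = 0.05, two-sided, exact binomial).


Step 1: Discard zero differences. Original n = 14; n_eff = number of nonzero differences = 14.
Nonzero differences (with sign): +8, -4, +9, +3, +8, +5, +5, +8, -7, +8, +9, +6, +7, +2
Step 2: Count signs: positive = 12, negative = 2.
Step 3: Under H0: P(positive) = 0.5, so the number of positives S ~ Bin(14, 0.5).
Step 4: Two-sided exact p-value = sum of Bin(14,0.5) probabilities at or below the observed probability = 0.012939.
Step 5: alpha = 0.05. reject H0.

n_eff = 14, pos = 12, neg = 2, p = 0.012939, reject H0.


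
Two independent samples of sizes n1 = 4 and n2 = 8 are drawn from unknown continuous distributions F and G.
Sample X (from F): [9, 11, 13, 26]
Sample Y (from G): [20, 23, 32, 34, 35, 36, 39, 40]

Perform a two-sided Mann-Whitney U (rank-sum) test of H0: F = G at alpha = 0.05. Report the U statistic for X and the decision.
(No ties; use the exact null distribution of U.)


Step 1: Combine and sort all 12 observations; assign midranks.
sorted (value, group): (9,X), (11,X), (13,X), (20,Y), (23,Y), (26,X), (32,Y), (34,Y), (35,Y), (36,Y), (39,Y), (40,Y)
ranks: 9->1, 11->2, 13->3, 20->4, 23->5, 26->6, 32->7, 34->8, 35->9, 36->10, 39->11, 40->12
Step 2: Rank sum for X: R1 = 1 + 2 + 3 + 6 = 12.
Step 3: U_X = R1 - n1(n1+1)/2 = 12 - 4*5/2 = 12 - 10 = 2.
       U_Y = n1*n2 - U_X = 32 - 2 = 30.
Step 4: No ties, so the exact null distribution of U (based on enumerating the C(12,4) = 495 equally likely rank assignments) gives the two-sided p-value.
Step 5: p-value = 0.016162; compare to alpha = 0.05. reject H0.

U_X = 2, p = 0.016162, reject H0 at alpha = 0.05.


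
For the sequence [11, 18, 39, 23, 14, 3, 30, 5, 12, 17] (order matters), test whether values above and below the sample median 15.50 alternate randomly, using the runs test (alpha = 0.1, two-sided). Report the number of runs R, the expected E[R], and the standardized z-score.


Step 1: Compute median = 15.50; label A = above, B = below.
Labels in order: BAAABBABBA  (n_A = 5, n_B = 5)
Step 2: Count runs R = 6.
Step 3: Under H0 (random ordering), E[R] = 2*n_A*n_B/(n_A+n_B) + 1 = 2*5*5/10 + 1 = 6.0000.
        Var[R] = 2*n_A*n_B*(2*n_A*n_B - n_A - n_B) / ((n_A+n_B)^2 * (n_A+n_B-1)) = 2000/900 = 2.2222.
        SD[R] = 1.4907.
Step 4: R = E[R], so z = 0 with no continuity correction.
Step 5: Two-sided p-value via normal approximation = 2*(1 - Phi(|z|)) = 1.000000.
Step 6: alpha = 0.1. fail to reject H0.

R = 6, z = 0.0000, p = 1.000000, fail to reject H0.


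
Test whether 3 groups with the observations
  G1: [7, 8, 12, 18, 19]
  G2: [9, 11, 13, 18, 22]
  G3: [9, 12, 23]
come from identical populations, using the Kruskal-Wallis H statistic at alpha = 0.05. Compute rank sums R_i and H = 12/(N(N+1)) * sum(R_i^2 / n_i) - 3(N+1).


Step 1: Combine all N = 13 observations and assign midranks.
sorted (value, group, rank): (7,G1,1), (8,G1,2), (9,G2,3.5), (9,G3,3.5), (11,G2,5), (12,G1,6.5), (12,G3,6.5), (13,G2,8), (18,G1,9.5), (18,G2,9.5), (19,G1,11), (22,G2,12), (23,G3,13)
Step 2: Sum ranks within each group.
R_1 = 30 (n_1 = 5)
R_2 = 38 (n_2 = 5)
R_3 = 23 (n_3 = 3)
Step 3: H = 12/(N(N+1)) * sum(R_i^2/n_i) - 3(N+1)
     = 12/(13*14) * (30^2/5 + 38^2/5 + 23^2/3) - 3*14
     = 0.065934 * 645.133 - 42
     = 0.536264.
Step 4: Ties present; correction factor C = 1 - 18/(13^3 - 13) = 0.991758. Corrected H = 0.536264 / 0.991758 = 0.540720.
Step 5: Under H0, H ~ chi^2(2); p-value = 0.763105.
Step 6: alpha = 0.05. fail to reject H0.

H = 0.5407, df = 2, p = 0.763105, fail to reject H0.


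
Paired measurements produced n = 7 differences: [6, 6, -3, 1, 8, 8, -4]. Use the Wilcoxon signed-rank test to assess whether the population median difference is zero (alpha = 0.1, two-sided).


Step 1: Drop any zero differences (none here) and take |d_i|.
|d| = [6, 6, 3, 1, 8, 8, 4]
Step 2: Midrank |d_i| (ties get averaged ranks).
ranks: |6|->4.5, |6|->4.5, |3|->2, |1|->1, |8|->6.5, |8|->6.5, |4|->3
Step 3: Attach original signs; sum ranks with positive sign and with negative sign.
W+ = 4.5 + 4.5 + 1 + 6.5 + 6.5 = 23
W- = 2 + 3 = 5
(Check: W+ + W- = 28 should equal n(n+1)/2 = 28.)
Step 4: Test statistic W = min(W+, W-) = 5.
Step 5: Ties in |d|, so use the tie-corrected normal approximation.
        E[W] = n(n+1)/4 = 7*8/4 = 14.
        Tie groups: |d|=6 (t=2), |d|=8 (t=2); sum(t^3 - t) = 12.
        Var[W] = n(n+1)(2n+1)/24 - sum(t^3-t)/48 = 840/24 - 12/48 = 34.75.
        z = (W - E[W]) / sqrt(Var[W]) = (5 - 14) / 5.8949 = -1.5267.
        Two-sided p = 2*Phi(z) = 0.126826.
Step 6: alpha = 0.1. fail to reject H0.

W+ = 23, W- = 5, W = min = 5, p = 0.126826, fail to reject H0.


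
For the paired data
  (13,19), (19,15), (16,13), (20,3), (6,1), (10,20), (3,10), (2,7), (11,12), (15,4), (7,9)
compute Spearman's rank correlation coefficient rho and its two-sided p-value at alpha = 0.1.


Step 1: Rank x and y separately (midranks; no ties here).
rank(x): 13->7, 19->10, 16->9, 20->11, 6->3, 10->5, 3->2, 2->1, 11->6, 15->8, 7->4
rank(y): 19->10, 15->9, 13->8, 3->2, 1->1, 20->11, 10->6, 7->4, 12->7, 4->3, 9->5
Step 2: d_i = R_x(i) - R_y(i); compute d_i^2.
  (7-10)^2=9, (10-9)^2=1, (9-8)^2=1, (11-2)^2=81, (3-1)^2=4, (5-11)^2=36, (2-6)^2=16, (1-4)^2=9, (6-7)^2=1, (8-3)^2=25, (4-5)^2=1
sum(d^2) = 184.
Step 3: rho = 1 - 6*184 / (11*(11^2 - 1)) = 1 - 1104/1320 = 0.163636.
Step 4: Under H0, t = rho * sqrt((n-2)/(1-rho^2)) = 0.4976 ~ t(9).
Step 5: Two-sided p-value from the t-distribution with 9 df = 0.630685.
Step 6: alpha = 0.1. fail to reject H0.

rho = 0.1636, p = 0.630685, fail to reject H0 at alpha = 0.1.


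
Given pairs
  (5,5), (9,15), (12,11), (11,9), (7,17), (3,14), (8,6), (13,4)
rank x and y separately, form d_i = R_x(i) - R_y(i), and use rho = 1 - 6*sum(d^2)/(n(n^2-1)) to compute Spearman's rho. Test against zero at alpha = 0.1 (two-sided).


Step 1: Rank x and y separately (midranks; no ties here).
rank(x): 5->2, 9->5, 12->7, 11->6, 7->3, 3->1, 8->4, 13->8
rank(y): 5->2, 15->7, 11->5, 9->4, 17->8, 14->6, 6->3, 4->1
Step 2: d_i = R_x(i) - R_y(i); compute d_i^2.
  (2-2)^2=0, (5-7)^2=4, (7-5)^2=4, (6-4)^2=4, (3-8)^2=25, (1-6)^2=25, (4-3)^2=1, (8-1)^2=49
sum(d^2) = 112.
Step 3: rho = 1 - 6*112 / (8*(8^2 - 1)) = 1 - 672/504 = -0.333333.
Step 4: Under H0, t = rho * sqrt((n-2)/(1-rho^2)) = -0.8660 ~ t(6).
Step 5: Two-sided p-value from the t-distribution with 6 df = 0.419753.
Step 6: alpha = 0.1. fail to reject H0.

rho = -0.3333, p = 0.419753, fail to reject H0 at alpha = 0.1.


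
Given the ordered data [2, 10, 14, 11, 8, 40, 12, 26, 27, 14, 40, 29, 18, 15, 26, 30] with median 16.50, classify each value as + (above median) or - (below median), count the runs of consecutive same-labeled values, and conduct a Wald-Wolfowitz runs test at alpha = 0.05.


Step 1: Compute median = 16.50; label A = above, B = below.
Labels in order: BBBBBABAABAAABAA  (n_A = 8, n_B = 8)
Step 2: Count runs R = 8.
Step 3: Under H0 (random ordering), E[R] = 2*n_A*n_B/(n_A+n_B) + 1 = 2*8*8/16 + 1 = 9.0000.
        Var[R] = 2*n_A*n_B*(2*n_A*n_B - n_A - n_B) / ((n_A+n_B)^2 * (n_A+n_B-1)) = 14336/3840 = 3.7333.
        SD[R] = 1.9322.
Step 4: Continuity-corrected z = (R + 0.5 - E[R]) / SD[R] = (8 + 0.5 - 9.0000) / 1.9322 = -0.2588.
Step 5: Two-sided p-value via normal approximation = 2*(1 - Phi(|z|)) = 0.795809.
Step 6: alpha = 0.05. fail to reject H0.

R = 8, z = -0.2588, p = 0.795809, fail to reject H0.


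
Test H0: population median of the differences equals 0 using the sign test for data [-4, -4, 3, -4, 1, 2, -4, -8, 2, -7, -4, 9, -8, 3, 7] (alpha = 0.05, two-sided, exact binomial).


Step 1: Discard zero differences. Original n = 15; n_eff = number of nonzero differences = 15.
Nonzero differences (with sign): -4, -4, +3, -4, +1, +2, -4, -8, +2, -7, -4, +9, -8, +3, +7
Step 2: Count signs: positive = 7, negative = 8.
Step 3: Under H0: P(positive) = 0.5, so the number of positives S ~ Bin(15, 0.5).
Step 4: Two-sided exact p-value = sum of Bin(15,0.5) probabilities at or below the observed probability = 1.000000.
Step 5: alpha = 0.05. fail to reject H0.

n_eff = 15, pos = 7, neg = 8, p = 1.000000, fail to reject H0.


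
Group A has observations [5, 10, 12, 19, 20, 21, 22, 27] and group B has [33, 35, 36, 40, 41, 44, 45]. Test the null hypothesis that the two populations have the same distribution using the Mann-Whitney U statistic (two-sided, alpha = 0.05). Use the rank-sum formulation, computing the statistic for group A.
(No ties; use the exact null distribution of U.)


Step 1: Combine and sort all 15 observations; assign midranks.
sorted (value, group): (5,X), (10,X), (12,X), (19,X), (20,X), (21,X), (22,X), (27,X), (33,Y), (35,Y), (36,Y), (40,Y), (41,Y), (44,Y), (45,Y)
ranks: 5->1, 10->2, 12->3, 19->4, 20->5, 21->6, 22->7, 27->8, 33->9, 35->10, 36->11, 40->12, 41->13, 44->14, 45->15
Step 2: Rank sum for X: R1 = 1 + 2 + 3 + 4 + 5 + 6 + 7 + 8 = 36.
Step 3: U_X = R1 - n1(n1+1)/2 = 36 - 8*9/2 = 36 - 36 = 0.
       U_Y = n1*n2 - U_X = 56 - 0 = 56.
Step 4: No ties, so the exact null distribution of U (based on enumerating the C(15,8) = 6435 equally likely rank assignments) gives the two-sided p-value.
Step 5: p-value = 0.000311; compare to alpha = 0.05. reject H0.

U_X = 0, p = 0.000311, reject H0 at alpha = 0.05.


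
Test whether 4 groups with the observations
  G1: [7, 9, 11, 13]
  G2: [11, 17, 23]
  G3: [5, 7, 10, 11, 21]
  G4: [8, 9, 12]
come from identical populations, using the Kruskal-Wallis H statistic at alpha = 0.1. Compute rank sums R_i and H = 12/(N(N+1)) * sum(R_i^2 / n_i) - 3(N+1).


Step 1: Combine all N = 15 observations and assign midranks.
sorted (value, group, rank): (5,G3,1), (7,G1,2.5), (7,G3,2.5), (8,G4,4), (9,G1,5.5), (9,G4,5.5), (10,G3,7), (11,G1,9), (11,G2,9), (11,G3,9), (12,G4,11), (13,G1,12), (17,G2,13), (21,G3,14), (23,G2,15)
Step 2: Sum ranks within each group.
R_1 = 29 (n_1 = 4)
R_2 = 37 (n_2 = 3)
R_3 = 33.5 (n_3 = 5)
R_4 = 20.5 (n_4 = 3)
Step 3: H = 12/(N(N+1)) * sum(R_i^2/n_i) - 3(N+1)
     = 12/(15*16) * (29^2/4 + 37^2/3 + 33.5^2/5 + 20.5^2/3) - 3*16
     = 0.050000 * 1031.12 - 48
     = 3.555833.
Step 4: Ties present; correction factor C = 1 - 36/(15^3 - 15) = 0.989286. Corrected H = 3.555833 / 0.989286 = 3.594344.
Step 5: Under H0, H ~ chi^2(3); p-value = 0.308731.
Step 6: alpha = 0.1. fail to reject H0.

H = 3.5943, df = 3, p = 0.308731, fail to reject H0.


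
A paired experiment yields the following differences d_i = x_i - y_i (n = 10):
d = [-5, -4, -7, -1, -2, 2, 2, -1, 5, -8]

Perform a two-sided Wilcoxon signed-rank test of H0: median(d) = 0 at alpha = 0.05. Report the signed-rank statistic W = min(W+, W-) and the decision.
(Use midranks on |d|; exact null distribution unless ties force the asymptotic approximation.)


Step 1: Drop any zero differences (none here) and take |d_i|.
|d| = [5, 4, 7, 1, 2, 2, 2, 1, 5, 8]
Step 2: Midrank |d_i| (ties get averaged ranks).
ranks: |5|->7.5, |4|->6, |7|->9, |1|->1.5, |2|->4, |2|->4, |2|->4, |1|->1.5, |5|->7.5, |8|->10
Step 3: Attach original signs; sum ranks with positive sign and with negative sign.
W+ = 4 + 4 + 7.5 = 15.5
W- = 7.5 + 6 + 9 + 1.5 + 4 + 1.5 + 10 = 39.5
(Check: W+ + W- = 55 should equal n(n+1)/2 = 55.)
Step 4: Test statistic W = min(W+, W-) = 15.5.
Step 5: Ties in |d|, so use the tie-corrected normal approximation.
        E[W] = n(n+1)/4 = 10*11/4 = 27.5.
        Tie groups: |d|=1 (t=2), |d|=2 (t=3), |d|=5 (t=2); sum(t^3 - t) = 36.
        Var[W] = n(n+1)(2n+1)/24 - sum(t^3-t)/48 = 2310/24 - 36/48 = 95.5.
        z = (W - E[W]) / sqrt(Var[W]) = (15.5 - 27.5) / 9.7724 = -1.2279.
        Two-sided p = 2*Phi(z) = 0.219467.
Step 6: alpha = 0.05. fail to reject H0.

W+ = 15.5, W- = 39.5, W = min = 15.5, p = 0.219467, fail to reject H0.


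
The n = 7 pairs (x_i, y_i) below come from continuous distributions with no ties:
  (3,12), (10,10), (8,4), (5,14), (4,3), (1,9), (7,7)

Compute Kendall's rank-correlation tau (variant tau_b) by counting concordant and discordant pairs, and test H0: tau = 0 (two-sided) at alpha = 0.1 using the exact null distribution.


Step 1: Enumerate the 21 unordered pairs (i,j) with i<j and classify each by sign(x_j-x_i) * sign(y_j-y_i).
  (1,2):dx=+7,dy=-2->D; (1,3):dx=+5,dy=-8->D; (1,4):dx=+2,dy=+2->C; (1,5):dx=+1,dy=-9->D
  (1,6):dx=-2,dy=-3->C; (1,7):dx=+4,dy=-5->D; (2,3):dx=-2,dy=-6->C; (2,4):dx=-5,dy=+4->D
  (2,5):dx=-6,dy=-7->C; (2,6):dx=-9,dy=-1->C; (2,7):dx=-3,dy=-3->C; (3,4):dx=-3,dy=+10->D
  (3,5):dx=-4,dy=-1->C; (3,6):dx=-7,dy=+5->D; (3,7):dx=-1,dy=+3->D; (4,5):dx=-1,dy=-11->C
  (4,6):dx=-4,dy=-5->C; (4,7):dx=+2,dy=-7->D; (5,6):dx=-3,dy=+6->D; (5,7):dx=+3,dy=+4->C
  (6,7):dx=+6,dy=-2->D
Step 2: C = 10, D = 11, total pairs = 21.
Step 3: tau = (C - D)/(n(n-1)/2) = (10 - 11)/21 = -0.047619.
Step 4: Exact two-sided p-value (enumerate n! = 5040 permutations of y under H0): p = 1.000000.
Step 5: alpha = 0.1. fail to reject H0.

tau_b = -0.0476 (C=10, D=11), p = 1.000000, fail to reject H0.
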